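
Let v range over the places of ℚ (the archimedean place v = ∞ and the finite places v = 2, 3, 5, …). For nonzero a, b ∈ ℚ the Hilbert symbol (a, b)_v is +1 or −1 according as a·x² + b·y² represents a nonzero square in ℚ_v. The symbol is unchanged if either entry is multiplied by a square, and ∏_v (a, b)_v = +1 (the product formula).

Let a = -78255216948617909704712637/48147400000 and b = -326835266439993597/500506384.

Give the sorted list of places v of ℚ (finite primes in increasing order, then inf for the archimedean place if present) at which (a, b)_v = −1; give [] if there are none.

(a, b) ≡ (-230945, -13) mod (ℚ^×)²; places V = {2, 3, 5, 7, 11, 13, 17, 19, 47, ∞}.
(a,b)_47: α=0, u≡35; β=-2, v≡4 (mod 47); (35|47)=-1, (4|47)=+1; sign (−1)^0·-1^-2·+1^0 = +1.
(a,b)_11: α=3, u≡1; β=2, v≡3 (mod 11); (1|11)=+1, (3|11)=+1; sign (−1)^0·+1^2·+1^3 = +1.
(a,b)_19: α=3, u≡17; β=0, v≡9 (mod 19); (17|19)=+1, (9|19)=+1; sign (−1)^0·+1^0·+1^3 = +1.
(a,b)_17: α=-3, u≡2; β=-2, v≡4 (mod 17); (2|17)=+1, (4|17)=+1; sign (−1)^0·+1^-2·+1^-3 = +1.
(a,b)_2: α=-6, β=-4; u≡7, v≡3 (mod 8); ε(u)ε(v)=1·1, αω(v)=-6·1, βω(u)=-4·0; sum ≡ 1  ⇒  -1.
(a,b)_3: α=14, u≡1; β=16, v≡2 (mod 3); (1|3)=+1, (2|3)=-1; sign (−1)^0·+1^16·-1^14 = +1.
(a,b)_∞: sgn(-230945)=−, sgn(-13)=−, so -1.
(a,b)_13: α=11, u≡11; β=7, v≡1 (mod 13); (11|13)=-1, (1|13)=+1; sign (−1)^0·-1^7·+1^11 = -1.
(a,b)_5: α=-5, u≡1; β=0, v≡2 (mod 5); (1|5)=+1, (2|5)=-1; sign (−1)^0·+1^0·-1^-5 = -1.
(a,b)_7: α=-2, u≡3; β=-2, v≡4 (mod 7); (3|7)=-1, (4|7)=+1; sign (−1)^0·-1^-2·+1^-2 = +1.
Ram(-230945, -13) = {2, 5, 13, ∞}; no ℚ_2-point on the conic.

[2, 5, 13, inf]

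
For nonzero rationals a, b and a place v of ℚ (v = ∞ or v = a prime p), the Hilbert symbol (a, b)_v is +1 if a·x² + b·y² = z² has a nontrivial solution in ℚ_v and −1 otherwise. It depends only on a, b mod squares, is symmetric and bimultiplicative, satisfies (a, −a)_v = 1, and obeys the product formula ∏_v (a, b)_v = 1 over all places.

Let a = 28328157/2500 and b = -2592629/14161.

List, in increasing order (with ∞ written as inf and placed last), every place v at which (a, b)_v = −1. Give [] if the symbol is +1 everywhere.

(a, b) ≡ (26013, -29) mod (ℚ^×)²; places V = {2, 3, 5, 7, 11, 13, 17, 23, 29, ∞}.
(a,b)_3: α=3, u≡1; β=0, v≡1 (mod 3); (1|3)=+1, (1|3)=+1; sign (−1)^0·+1^0·+1^3 = +1.
(a,b)_7: α=0, u≡4; β=-2, v≡5 (mod 7); (4|7)=+1, (5|7)=-1; sign (−1)^0·+1^-2·-1^0 = +1.
(a,b)_5: α=-4, u≡3; β=0, v≡1 (mod 5); (3|5)=-1, (1|5)=+1; sign (−1)^0·-1^0·+1^-4 = +1.
(a,b)_13: α=1, u≡4; β=2, v≡3 (mod 13); (4|13)=+1, (3|13)=+1; sign (−1)^0·+1^2·+1^1 = +1.
(a,b)_29: α=1, u≡14; β=1, v≡20 (mod 29); (14|29)=-1, (20|29)=+1; sign (−1)^0·-1^1·+1^1 = -1.
(a,b)_11: α=2, u≡5; β=0, v≡4 (mod 11); (5|11)=+1, (4|11)=+1; sign (−1)^0·+1^0·+1^2 = +1.
(a,b)_∞: sgn(26013)=+, sgn(-29)=−, so +1.
(a,b)_23: α=1, u≡2; β=2, v≡20 (mod 23); (2|23)=+1, (20|23)=-1; sign (−1)^0·+1^2·-1^1 = -1.
(a,b)_2: α=-2, β=0; u≡5, v≡3 (mod 8); ε(u)ε(v)=0·1, αω(v)=-2·1, βω(u)=0·1; sum ≡ 0  ⇒  +1.
(a,b)_17: α=0, u≡3; β=-2, v≡5 (mod 17); (3|17)=-1, (5|17)=-1; sign (−1)^0·-1^-2·-1^0 = +1.
|Ram(26013, -29)| = 2, even; anisotropic at {23, 29}.

[23, 29]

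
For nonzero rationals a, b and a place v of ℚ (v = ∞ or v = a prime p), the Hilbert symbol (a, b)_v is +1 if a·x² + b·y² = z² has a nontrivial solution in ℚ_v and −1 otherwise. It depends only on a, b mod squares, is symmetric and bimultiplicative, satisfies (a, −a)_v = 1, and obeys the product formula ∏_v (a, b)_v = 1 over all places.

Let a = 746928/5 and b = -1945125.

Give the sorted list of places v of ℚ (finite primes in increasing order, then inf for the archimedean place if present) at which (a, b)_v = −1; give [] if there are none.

[2, 5, 7, 19]

Mod squares: a ≡ 25935, b ≡ -8645. Check v ∈ {∞, 2, 3, 5, 7, 13, 19}.
v=5: a=5^-1·(≡3), b=5^3·(≡4) mod 5; (3|5)=-1, (4|5)=+1; (−1)^{-1·3·2}·(-1)^3·(+1)^-1 = -1.
v=2: v_2(a)=4, v_2(b)=0; units ≡ 7, 3 (mod 8); ε·ε+αω+βω = 1·1+4·1+0·0 ≡ 1  ⇒  (a,b)_2 = -1.
v=7: a=7^1·(≡2), b=7^1·(≡4) mod 7; (2|7)=+1, (4|7)=+1; (−1)^{1·1·3}·(+1)^1·(+1)^1 = -1.
v=19: a=19^1·(≡4), b=19^1·(≡16) mod 19; (4|19)=+1, (16|19)=+1; (−1)^{1·1·9}·(+1)^1·(+1)^1 = -1.
v=∞: 25935 > 0 and -8645 < 0  ⇒  (a,b)_∞ = +1.
v=13: a=13^1·(≡7), b=13^1·(≡5) mod 13; (7|13)=-1, (5|13)=-1; (−1)^{1·1·6}·(-1)^1·(-1)^1 = +1.
v=3: a=3^3·(≡2), b=3^2·(≡1) mod 3; (2|3)=-1, (1|3)=+1; (−1)^{3·2·1}·(-1)^2·(+1)^3 = +1.
(25935, -8645 / ℚ) ramifies at {2, 5, 7, 19}: a division algebra.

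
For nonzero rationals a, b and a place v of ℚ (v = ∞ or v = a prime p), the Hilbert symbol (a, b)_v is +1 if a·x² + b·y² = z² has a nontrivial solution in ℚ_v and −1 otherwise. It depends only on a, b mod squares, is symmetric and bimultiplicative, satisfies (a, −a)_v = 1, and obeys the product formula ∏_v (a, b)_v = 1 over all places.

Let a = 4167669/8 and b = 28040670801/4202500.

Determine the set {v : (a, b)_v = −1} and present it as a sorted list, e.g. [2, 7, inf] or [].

Mod squares: a ≡ 28842, b ≡ 209. Check v ∈ {∞, 2, 3, 5, 11, 13, 17, 19, 23, 41}.
v=∞: 28842 > 0 and 209 > 0  ⇒  (a,b)_∞ = +1.
v=3: a=3^1·(≡2), b=3^8·(≡2) mod 3; (2|3)=-1, (2|3)=-1; (−1)^{1·8·1}·(-1)^8·(-1)^1 = -1.
v=13: a=13^0·(≡8), b=13^2·(≡12) mod 13; (8|13)=-1, (12|13)=+1; (−1)^{0·2·6}·(-1)^2·(+1)^0 = +1.
v=2: v_2(a)=-3, v_2(b)=-2; units ≡ 5, 1 (mod 8); ε·ε+αω+βω = 0·0+-3·0+-2·1 ≡ 0  ⇒  (a,b)_2 = +1.
v=17: a=17^2·(≡7), b=17^0·(≡12) mod 17; (7|17)=-1, (12|17)=-1; (−1)^{2·0·8}·(-1)^0·(-1)^2 = +1.
v=23: a=23^1·(≡4), b=23^0·(≡18) mod 23; (4|23)=+1, (18|23)=+1; (−1)^{1·0·11}·(+1)^0·(+1)^1 = +1.
v=19: a=19^1·(≡9), b=19^1·(≡16) mod 19; (9|19)=+1, (16|19)=+1; (−1)^{1·1·9}·(+1)^1·(+1)^1 = -1.
v=41: a=41^0·(≡28), b=41^-2·(≡40) mod 41; (28|41)=-1, (40|41)=+1; (−1)^{0·-2·20}·(-1)^-2·(+1)^0 = +1.
v=5: a=5^0·(≡3), b=5^-4·(≡4) mod 5; (3|5)=-1, (4|5)=+1; (−1)^{0·-4·2}·(-1)^-4·(+1)^0 = +1.
v=11: a=11^1·(≡9), b=11^3·(≡10) mod 11; (9|11)=+1, (10|11)=-1; (−1)^{1·3·5}·(+1)^3·(-1)^1 = +1.
Ram(28842, 209) = {3, 19}; no ℚ_3-point on the conic.

[3, 19]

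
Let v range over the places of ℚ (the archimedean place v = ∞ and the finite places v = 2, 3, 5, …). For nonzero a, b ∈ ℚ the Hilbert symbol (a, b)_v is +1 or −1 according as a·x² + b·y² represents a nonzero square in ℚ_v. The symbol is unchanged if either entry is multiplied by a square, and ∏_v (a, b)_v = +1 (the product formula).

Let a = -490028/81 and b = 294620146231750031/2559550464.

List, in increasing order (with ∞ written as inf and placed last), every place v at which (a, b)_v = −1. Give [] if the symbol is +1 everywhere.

(a, b) ≡ (-122507, 3311) mod (ℚ^×)²; places V = {2, 3, 7, 11, 17, 31, 37, 43, ∞}.
(a,b)_11: α=1, u≡6; β=5, v≡3 (mod 11); (6|11)=-1, (3|11)=+1; sign (−1)^1·-1^5·+1^1 = +1.
(a,b)_31: α=0, u≡19; β=-2, v≡28 (mod 31); (19|31)=+1, (28|31)=+1; sign (−1)^0·+1^-2·+1^0 = +1.
(a,b)_3: α=-4, u≡1; β=-2, v≡2 (mod 3); (1|3)=+1, (2|3)=-1; sign (−1)^0·+1^-2·-1^-4 = +1.
(a,b)_7: α=1, u≡6; β=5, v≡4 (mod 7); (6|7)=-1, (4|7)=+1; sign (−1)^1·-1^5·+1^1 = +1.
(a,b)_43: α=1, u≡26; β=3, v≡37 (mod 43); (26|43)=-1, (37|43)=-1; sign (−1)^1·-1^3·-1^1 = -1.
(a,b)_17: α=0, u≡5; β=-2, v≡9 (mod 17); (5|17)=-1, (9|17)=+1; sign (−1)^0·-1^-2·+1^0 = +1.
(a,b)_2: α=2, β=-10; u≡5, v≡7 (mod 8); ε(u)ε(v)=0·1, αω(v)=2·0, βω(u)=-10·1; sum ≡ 0  ⇒  +1.
(a,b)_37: α=1, u≡32; β=2, v≡31 (mod 37); (32|37)=-1, (31|37)=-1; sign (−1)^0·-1^2·-1^1 = -1.
(a,b)_∞: sgn(-122507)=−, sgn(3311)=+, so +1.
Ram(-122507, 3311) = {37, 43}; no ℚ_37-point on the conic.

[37, 43]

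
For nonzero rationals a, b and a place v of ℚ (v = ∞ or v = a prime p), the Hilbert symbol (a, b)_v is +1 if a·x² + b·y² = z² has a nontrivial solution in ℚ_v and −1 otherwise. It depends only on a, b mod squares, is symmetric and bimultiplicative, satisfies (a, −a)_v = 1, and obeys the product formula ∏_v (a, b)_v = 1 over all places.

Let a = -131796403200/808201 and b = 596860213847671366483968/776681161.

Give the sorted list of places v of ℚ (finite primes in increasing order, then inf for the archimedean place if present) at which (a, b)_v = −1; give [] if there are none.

[19, 23]

Mod squares: a ≡ -572033, b ≡ 322. Check v ∈ {∞, 2, 3, 5, 7, 11, 17, 19, 23, 29, 31}.
v=7: a=7^1·(≡6), b=7^7·(≡2) mod 7; (6|7)=-1, (2|7)=+1; (−1)^{1·7·3}·(-1)^7·(+1)^1 = +1.
v=29: a=29^-2·(≡10), b=29^-2·(≡15) mod 29; (10|29)=-1, (15|29)=-1; (−1)^{-2·-2·14}·(-1)^-2·(-1)^-2 = +1.
v=17: a=17^1·(≡10), b=17^2·(≡9) mod 17; (10|17)=-1, (9|17)=+1; (−1)^{1·2·8}·(-1)^2·(+1)^1 = +1.
v=23: a=23^1·(≡5), b=23^3·(≡17) mod 23; (5|23)=-1, (17|23)=-1; (−1)^{1·3·11}·(-1)^3·(-1)^1 = -1.
v=11: a=11^1·(≡4), b=11^2·(≡1) mod 11; (4|11)=+1, (1|11)=+1; (−1)^{1·2·5}·(+1)^2·(+1)^1 = +1.
v=3: a=3^2·(≡1), b=3^2·(≡1) mod 3; (1|3)=+1, (1|3)=+1; (−1)^{2·2·1}·(+1)^2·(+1)^2 = +1.
v=31: a=31^-2·(≡20), b=31^-4·(≡26) mod 31; (20|31)=+1, (26|31)=-1; (−1)^{-2·-4·15}·(+1)^-4·(-1)^-2 = +1.
v=19: a=19^1·(≡14), b=19^2·(≡14) mod 19; (14|19)=-1, (14|19)=-1; (−1)^{1·2·9}·(-1)^2·(-1)^1 = -1.
v=5: a=5^2·(≡2), b=5^0·(≡3) mod 5; (2|5)=-1, (3|5)=-1; (−1)^{2·0·2}·(-1)^0·(-1)^2 = +1.
v=∞: -572033 < 0 and 322 > 0  ⇒  (a,b)_∞ = +1.
v=2: v_2(a)=10, v_2(b)=19; units ≡ 7, 1 (mod 8); ε·ε+αω+βω = 1·0+10·0+19·0 ≡ 0  ⇒  (a,b)_2 = +1.
|Ram(-572033, 322)| = 2, even; anisotropic at {19, 23}.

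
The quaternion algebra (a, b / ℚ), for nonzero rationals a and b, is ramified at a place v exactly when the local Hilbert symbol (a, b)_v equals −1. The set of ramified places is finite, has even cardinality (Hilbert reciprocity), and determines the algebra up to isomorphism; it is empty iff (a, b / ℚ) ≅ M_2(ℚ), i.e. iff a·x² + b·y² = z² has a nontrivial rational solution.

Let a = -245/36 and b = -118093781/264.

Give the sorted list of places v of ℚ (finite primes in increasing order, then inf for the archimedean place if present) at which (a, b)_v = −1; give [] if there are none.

Mod squares: a ≡ -5, b ≡ -14586. Check v ∈ {∞, 2, 3, 5, 7, 11, 13, 17, 43}.
v=2: v_2(a)=-2, v_2(b)=-3; units ≡ 3, 3 (mod 8); ε·ε+αω+βω = 1·1+-2·1+-3·1 ≡ 0  ⇒  (a,b)_2 = +1.
v=∞: -5 < 0 and -14586 < 0  ⇒  (a,b)_∞ = -1.
v=11: a=11^0·(≡10), b=11^-1·(≡4) mod 11; (10|11)=-1, (4|11)=+1; (−1)^{0·-1·5}·(-1)^-1·(+1)^0 = -1.
v=5: a=5^1·(≡1), b=5^0·(≡1) mod 5; (1|5)=+1, (1|5)=+1; (−1)^{1·0·2}·(+1)^0·(+1)^1 = +1.
v=43: a=43^0·(≡35), b=43^2·(≡12) mod 43; (35|43)=+1, (12|43)=-1; (−1)^{0·2·21}·(+1)^2·(-1)^0 = +1.
v=17: a=17^0·(≡5), b=17^3·(≡2) mod 17; (5|17)=-1, (2|17)=+1; (−1)^{0·3·8}·(-1)^3·(+1)^0 = -1.
v=13: a=13^0·(≡8), b=13^1·(≡4) mod 13; (8|13)=-1, (4|13)=+1; (−1)^{0·1·6}·(-1)^1·(+1)^0 = -1.
v=3: a=3^-2·(≡1), b=3^-1·(≡1) mod 3; (1|3)=+1, (1|3)=+1; (−1)^{-2·-1·1}·(+1)^-1·(+1)^-2 = +1.
v=7: a=7^2·(≡2), b=7^0·(≡4) mod 7; (2|7)=+1, (4|7)=+1; (−1)^{2·0·3}·(+1)^0·(+1)^2 = +1.
(-5, -14586 / ℚ) ramifies at {11, 13, 17, ∞}: a division algebra.

[11, 13, 17, inf]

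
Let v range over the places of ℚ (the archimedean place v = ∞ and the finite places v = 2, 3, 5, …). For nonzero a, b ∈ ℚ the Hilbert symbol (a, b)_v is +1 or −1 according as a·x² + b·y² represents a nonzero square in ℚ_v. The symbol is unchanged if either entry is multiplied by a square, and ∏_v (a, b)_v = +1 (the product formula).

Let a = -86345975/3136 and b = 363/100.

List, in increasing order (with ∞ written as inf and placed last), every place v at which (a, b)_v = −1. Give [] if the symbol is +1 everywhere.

(a, b) ≡ (-11951, 3) mod (ℚ^×)²; places V = {2, 3, 5, 7, 11, 17, 19, 37, ∞}.
(a,b)_37: α=1, u≡30; β=0, v≡4 (mod 37); (30|37)=+1, (4|37)=+1; sign (−1)^0·+1^0·+1^1 = +1.
(a,b)_∞: sgn(-11951)=−, sgn(3)=+, so +1.
(a,b)_2: α=-6, β=-2; u≡1, v≡3 (mod 8); ε(u)ε(v)=0·1, αω(v)=-6·1, βω(u)=-2·0; sum ≡ 0  ⇒  +1.
(a,b)_11: α=0, u≡10; β=2, v≡3 (mod 11); (10|11)=-1, (3|11)=+1; sign (−1)^0·-1^2·+1^0 = +1.
(a,b)_19: α=1, u≡9; β=0, v≡8 (mod 19); (9|19)=+1, (8|19)=-1; sign (−1)^0·+1^0·-1^1 = -1.
(a,b)_17: α=3, u≡11; β=0, v≡14 (mod 17); (11|17)=-1, (14|17)=-1; sign (−1)^0·-1^0·-1^3 = -1.
(a,b)_5: α=2, u≡1; β=-2, v≡2 (mod 5); (1|5)=+1, (2|5)=-1; sign (−1)^0·+1^-2·-1^2 = +1.
(a,b)_7: α=-2, u≡5; β=0, v≡3 (mod 7); (5|7)=-1, (3|7)=-1; sign (−1)^0·-1^0·-1^-2 = +1.
(a,b)_3: α=0, u≡1; β=1, v≡1 (mod 3); (1|3)=+1, (1|3)=+1; sign (−1)^0·+1^1·+1^0 = +1.
Ram(-11951, 3) = {17, 19}; no ℚ_17-point on the conic.

[17, 19]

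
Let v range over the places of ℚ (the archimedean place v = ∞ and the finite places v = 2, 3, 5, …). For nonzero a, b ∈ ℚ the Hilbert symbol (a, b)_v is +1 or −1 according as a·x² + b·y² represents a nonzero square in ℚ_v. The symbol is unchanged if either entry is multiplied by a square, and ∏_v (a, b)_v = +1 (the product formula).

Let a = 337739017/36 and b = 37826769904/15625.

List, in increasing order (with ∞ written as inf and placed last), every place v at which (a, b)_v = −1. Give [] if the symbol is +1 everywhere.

[7, 17, 31, 41]

(a, b) ≡ (6892633, 48248431) mod (ℚ^×)²; places V = {2, 3, 5, 7, 11, 17, 29, 31, 41, ∞}.
(a,b)_2: α=-2, β=4; u≡1, v≡7 (mod 8); ε(u)ε(v)=0·1, αω(v)=-2·0, βω(u)=4·0; sum ≡ 0  ⇒  +1.
(a,b)_17: α=1, u≡1; β=1, v≡10 (mod 17); (1|17)=+1, (10|17)=-1; sign (−1)^0·+1^1·-1^1 = -1.
(a,b)_41: α=1, u≡12; β=1, v≡1 (mod 41); (12|41)=-1, (1|41)=+1; sign (−1)^0·-1^1·+1^1 = -1.
(a,b)_5: α=0, u≡2; β=-6, v≡4 (mod 5); (2|5)=-1, (4|5)=+1; sign (−1)^0·-1^-6·+1^0 = +1.
(a,b)_11: α=1, u≡2; β=1, v≡9 (mod 11); (2|11)=-1, (9|11)=+1; sign (−1)^1·-1^1·+1^1 = +1.
(a,b)_3: α=-2, u≡1; β=0, v≡1 (mod 3); (1|3)=+1, (1|3)=+1; sign (−1)^0·+1^0·+1^-2 = +1.
(a,b)_∞: sgn(6892633)=+, sgn(48248431)=+, so +1.
(a,b)_7: α=2, u≡6; β=3, v≡5 (mod 7); (6|7)=-1, (5|7)=-1; sign (−1)^0·-1^3·-1^2 = -1.
(a,b)_29: α=1, u≡9; β=1, v≡13 (mod 29); (9|29)=+1, (13|29)=+1; sign (−1)^0·+1^1·+1^1 = +1.
(a,b)_31: α=1, u≡21; β=1, v≡11 (mod 31); (21|31)=-1, (11|31)=-1; sign (−1)^1·-1^1·-1^1 = -1.
Ram(6892633, 48248431) = {7, 17, 31, 41}; no ℚ_7-point on the conic.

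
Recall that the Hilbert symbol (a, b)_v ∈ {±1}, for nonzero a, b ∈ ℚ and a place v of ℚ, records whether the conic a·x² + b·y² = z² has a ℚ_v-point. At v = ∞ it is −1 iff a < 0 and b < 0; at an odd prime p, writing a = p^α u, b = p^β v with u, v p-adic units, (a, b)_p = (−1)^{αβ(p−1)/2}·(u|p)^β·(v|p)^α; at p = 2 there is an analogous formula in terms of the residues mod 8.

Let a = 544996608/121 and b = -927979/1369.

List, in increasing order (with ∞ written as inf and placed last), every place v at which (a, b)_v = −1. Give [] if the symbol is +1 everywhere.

(a, b) ≡ (12597, -19) mod (ℚ^×)²; places V = {2, 3, 11, 13, 17, 19, 37, ∞}.
(a,b)_13: α=3, u≡6; β=2, v≡2 (mod 13); (6|13)=-1, (2|13)=-1; sign (−1)^0·-1^2·-1^3 = -1.
(a,b)_3: α=1, u≡2; β=0, v≡2 (mod 3); (2|3)=-1, (2|3)=-1; sign (−1)^0·-1^0·-1^1 = -1.
(a,b)_19: α=1, u≡16; β=1, v≡8 (mod 19); (16|19)=+1, (8|19)=-1; sign (−1)^1·+1^1·-1^1 = +1.
(a,b)_17: α=1, u≡12; β=2, v≡4 (mod 17); (12|17)=-1, (4|17)=+1; sign (−1)^0·-1^2·+1^1 = +1.
(a,b)_∞: sgn(12597)=+, sgn(-19)=−, so +1.
(a,b)_2: α=8, β=0; u≡5, v≡5 (mod 8); ε(u)ε(v)=0·0, αω(v)=8·1, βω(u)=0·1; sum ≡ 0  ⇒  +1.
(a,b)_11: α=-2, u≡2; β=0, v≡5 (mod 11); (2|11)=-1, (5|11)=+1; sign (−1)^0·-1^0·+1^-2 = +1.
(a,b)_37: α=0, u≡15; β=-2, v≡18 (mod 37); (15|37)=-1, (18|37)=-1; sign (−1)^0·-1^-2·-1^0 = +1.
(12597, -19 / ℚ) ramifies at {3, 13}: a division algebra.

[3, 13]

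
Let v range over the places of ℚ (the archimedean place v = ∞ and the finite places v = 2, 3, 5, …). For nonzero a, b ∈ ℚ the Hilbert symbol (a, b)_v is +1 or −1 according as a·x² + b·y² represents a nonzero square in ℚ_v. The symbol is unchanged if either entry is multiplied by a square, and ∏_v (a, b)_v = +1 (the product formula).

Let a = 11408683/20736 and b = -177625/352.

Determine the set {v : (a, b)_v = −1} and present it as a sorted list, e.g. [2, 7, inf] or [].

[2, 5, 11, 17]

(a, b) ≡ (187, -3190) mod (ℚ^×)²; places V = {2, 3, 5, 7, 11, 13, 17, 19, 29, ∞}.
(a,b)_11: α=1, u≡7; β=-1, v≡8 (mod 11); (7|11)=-1, (8|11)=-1; sign (−1)^1·-1^-1·-1^1 = -1.
(a,b)_29: α=0, u≡25; β=1, v≡13 (mod 29); (25|29)=+1, (13|29)=+1; sign (−1)^0·+1^1·+1^0 = +1.
(a,b)_13: α=2, u≡11; β=0, v≡7 (mod 13); (11|13)=-1, (7|13)=-1; sign (−1)^0·-1^0·-1^2 = +1.
(a,b)_19: α=2, u≡9; β=0, v≡12 (mod 19); (9|19)=+1, (12|19)=-1; sign (−1)^0·+1^0·-1^2 = +1.
(a,b)_∞: sgn(187)=+, sgn(-3190)=−, so +1.
(a,b)_7: α=0, u≡3; β=2, v≡4 (mod 7); (3|7)=-1, (4|7)=+1; sign (−1)^0·-1^2·+1^0 = +1.
(a,b)_17: α=1, u≡11; β=0, v≡12 (mod 17); (11|17)=-1, (12|17)=-1; sign (−1)^0·-1^0·-1^1 = -1.
(a,b)_2: α=-8, β=-5; u≡3, v≡5 (mod 8); ε(u)ε(v)=1·0, αω(v)=-8·1, βω(u)=-5·1; sum ≡ 1  ⇒  -1.
(a,b)_3: α=-4, u≡1; β=0, v≡2 (mod 3); (1|3)=+1, (2|3)=-1; sign (−1)^0·+1^0·-1^-4 = +1.
(a,b)_5: α=0, u≡3; β=3, v≡2 (mod 5); (3|5)=-1, (2|5)=-1; sign (−1)^0·-1^3·-1^0 = -1.
Ram(187, -3190) = {2, 5, 11, 17}; no ℚ_2-point on the conic.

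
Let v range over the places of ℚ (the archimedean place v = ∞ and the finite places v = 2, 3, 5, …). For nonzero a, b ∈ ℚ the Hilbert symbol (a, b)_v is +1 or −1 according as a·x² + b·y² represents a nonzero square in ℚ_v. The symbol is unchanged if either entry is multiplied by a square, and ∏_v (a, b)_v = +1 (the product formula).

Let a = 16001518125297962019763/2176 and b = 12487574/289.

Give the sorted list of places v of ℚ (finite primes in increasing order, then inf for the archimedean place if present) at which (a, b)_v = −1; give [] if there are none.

[2, 13, 17, 29, 31, 37]

(a, b) ≡ (128264422, 23606) mod (ℚ^×)²; places V = {2, 7, 11, 13, 17, 23, 29, 31, 37, ∞}.
(a,b)_37: α=3, u≡19; β=1, v≡7 (mod 37); (19|37)=-1, (7|37)=+1; sign (−1)^0·-1^1·+1^3 = -1.
(a,b)_2: α=-7, β=1; u≡3, v≡3 (mod 8); ε(u)ε(v)=1·1, αω(v)=-7·1, βω(u)=1·1; sum ≡ 1  ⇒  -1.
(a,b)_∞: sgn(128264422)=+, sgn(23606)=+, so +1.
(a,b)_11: α=1, u≡2; β=1, v≡4 (mod 11); (2|11)=-1, (4|11)=+1; sign (−1)^1·-1^1·+1^1 = +1.
(a,b)_23: α=3, u≡22; β=2, v≡13 (mod 23); (22|23)=-1, (13|23)=+1; sign (−1)^0·-1^2·+1^3 = +1.
(a,b)_31: α=1, u≡29; β=0, v≡3 (mod 31); (29|31)=-1, (3|31)=-1; sign (−1)^0·-1^0·-1^1 = -1.
(a,b)_7: α=2, u≡5; β=0, v≡4 (mod 7); (5|7)=-1, (4|7)=+1; sign (−1)^0·-1^0·+1^2 = +1.
(a,b)_17: α=-1, u≡13; β=-2, v≡3 (mod 17); (13|17)=+1, (3|17)=-1; sign (−1)^0·+1^-2·-1^-1 = -1.
(a,b)_13: α=3, u≡1; β=0, v≡7 (mod 13); (1|13)=+1, (7|13)=-1; sign (−1)^0·+1^0·-1^3 = -1.
(a,b)_29: α=4, u≡3; β=1, v≡15 (mod 29); (3|29)=-1, (15|29)=-1; sign (−1)^0·-1^1·-1^4 = -1.
|Ram(128264422, 23606)| = 6, even; anisotropic at {2, 13, 17, 29, 31, 37}.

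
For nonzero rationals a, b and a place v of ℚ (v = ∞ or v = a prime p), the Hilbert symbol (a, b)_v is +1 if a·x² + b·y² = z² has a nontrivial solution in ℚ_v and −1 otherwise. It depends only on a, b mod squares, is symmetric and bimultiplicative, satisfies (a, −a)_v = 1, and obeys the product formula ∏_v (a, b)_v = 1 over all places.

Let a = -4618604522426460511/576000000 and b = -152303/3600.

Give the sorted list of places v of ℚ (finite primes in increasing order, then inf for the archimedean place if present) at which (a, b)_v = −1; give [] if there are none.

(a, b) ≡ (-565471, -527) mod (ℚ^×)²; places V = {2, 3, 5, 11, 17, 29, 31, 37, ∞}.
(a,b)_∞: sgn(-565471)=−, sgn(-527)=−, so -1.
(a,b)_5: α=-6, u≡1; β=-2, v≡3 (mod 5); (1|5)=+1, (3|5)=-1; sign (−1)^0·+1^-2·-1^-6 = +1.
(a,b)_17: α=5, u≡3; β=3, v≡12 (mod 17); (3|17)=-1, (12|17)=-1; sign (−1)^0·-1^3·-1^5 = +1.
(a,b)_2: α=-12, β=-4; u≡1, v≡1 (mod 8); ε(u)ε(v)=0·0, αω(v)=-12·0, βω(u)=-4·0; sum ≡ 0  ⇒  +1.
(a,b)_11: α=2, u≡6; β=0, v≡1 (mod 11); (6|11)=-1, (1|11)=+1; sign (−1)^0·-1^0·+1^2 = +1.
(a,b)_29: α=3, u≡17; β=0, v≡23 (mod 29); (17|29)=-1, (23|29)=+1; sign (−1)^0·-1^0·+1^3 = +1.
(a,b)_37: α=1, u≡2; β=0, v≡36 (mod 37); (2|37)=-1, (36|37)=+1; sign (−1)^0·-1^0·+1^1 = +1.
(a,b)_3: α=-2, u≡2; β=-2, v≡1 (mod 3); (2|3)=-1, (1|3)=+1; sign (−1)^0·-1^-2·+1^-2 = +1.
(a,b)_31: α=3, u≡20; β=1, v≡4 (mod 31); (20|31)=+1, (4|31)=+1; sign (−1)^1·+1^1·+1^3 = -1.
(-565471, -527 / ℚ) ramifies at {31, ∞}: a division algebra.

[31, inf]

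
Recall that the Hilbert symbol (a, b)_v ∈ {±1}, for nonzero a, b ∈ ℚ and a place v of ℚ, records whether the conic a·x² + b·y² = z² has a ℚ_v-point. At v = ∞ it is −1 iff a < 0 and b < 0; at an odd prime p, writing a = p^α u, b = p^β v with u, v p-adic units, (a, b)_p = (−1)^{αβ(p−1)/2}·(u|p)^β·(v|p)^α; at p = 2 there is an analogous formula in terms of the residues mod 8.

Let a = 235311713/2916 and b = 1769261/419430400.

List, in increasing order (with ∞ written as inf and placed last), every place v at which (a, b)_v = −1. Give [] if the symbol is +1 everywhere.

(a, b) ≡ (3857, 29) mod (ℚ^×)²; places V = {2, 3, 5, 7, 13, 19, 29, ∞}.
(a,b)_3: α=-6, u≡2; β=0, v≡2 (mod 3); (2|3)=-1, (2|3)=-1; sign (−1)^0·-1^0·-1^-6 = +1.
(a,b)_19: α=3, u≡14; β=2, v≡14 (mod 19); (14|19)=-1, (14|19)=-1; sign (−1)^0·-1^2·-1^3 = -1.
(a,b)_13: α=2, u≡3; β=2, v≡9 (mod 13); (3|13)=+1, (9|13)=+1; sign (−1)^0·+1^2·+1^2 = +1.
(a,b)_2: α=-2, β=-24; u≡1, v≡5 (mod 8); ε(u)ε(v)=0·0, αω(v)=-2·1, βω(u)=-24·0; sum ≡ 0  ⇒  +1.
(a,b)_∞: sgn(3857)=+, sgn(29)=+, so +1.
(a,b)_29: α=1, u≡27; β=1, v≡28 (mod 29); (27|29)=-1, (28|29)=+1; sign (−1)^0·-1^1·+1^1 = -1.
(a,b)_5: α=0, u≡3; β=-2, v≡1 (mod 5); (3|5)=-1, (1|5)=+1; sign (−1)^0·-1^-2·+1^0 = +1.
(a,b)_7: α=1, u≡5; β=0, v≡1 (mod 7); (5|7)=-1, (1|7)=+1; sign (−1)^0·-1^0·+1^1 = +1.
|Ram(3857, 29)| = 2, even; anisotropic at {19, 29}.

[19, 29]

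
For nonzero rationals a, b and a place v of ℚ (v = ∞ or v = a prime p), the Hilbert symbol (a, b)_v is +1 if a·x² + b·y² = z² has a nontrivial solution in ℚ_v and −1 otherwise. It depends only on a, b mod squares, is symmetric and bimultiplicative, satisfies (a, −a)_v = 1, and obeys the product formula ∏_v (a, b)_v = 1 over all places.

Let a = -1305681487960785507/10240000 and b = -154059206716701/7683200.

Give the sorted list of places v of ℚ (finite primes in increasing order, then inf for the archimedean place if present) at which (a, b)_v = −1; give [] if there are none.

[2, 11, 17, inf]

Mod squares: a ≡ -3, b ≡ -92378. Check v ∈ {∞, 2, 3, 5, 7, 11, 13, 17, 19, 23, 31}.
v=11: a=11^2·(≡7), b=11^1·(≡2) mod 11; (7|11)=-1, (2|11)=-1; (−1)^{2·1·5}·(-1)^1·(-1)^2 = -1.
v=7: a=7^0·(≡2), b=7^-4·(≡1) mod 7; (2|7)=+1, (1|7)=+1; (−1)^{0·-4·3}·(+1)^-4·(+1)^0 = +1.
v=19: a=19^2·(≡11), b=19^1·(≡8) mod 19; (11|19)=+1, (8|19)=-1; (−1)^{2·1·9}·(+1)^1·(-1)^2 = +1.
v=31: a=31^0·(≡10), b=31^2·(≡8) mod 31; (10|31)=+1, (8|31)=+1; (−1)^{0·2·15}·(+1)^2·(+1)^0 = +1.
v=2: v_2(a)=-14, v_2(b)=-7; units ≡ 5, 3 (mod 8); ε·ε+αω+βω = 0·1+-14·1+-7·1 ≡ 1  ⇒  (a,b)_2 = -1.
v=13: a=13^2·(≡3), b=13^1·(≡5) mod 13; (3|13)=+1, (5|13)=-1; (−1)^{2·1·6}·(+1)^1·(-1)^2 = +1.
v=23: a=23^4·(≡20), b=23^2·(≡3) mod 23; (20|23)=-1, (3|23)=+1; (−1)^{4·2·11}·(-1)^2·(+1)^4 = +1.
v=17: a=17^2·(≡5), b=17^1·(≡3) mod 17; (5|17)=-1, (3|17)=-1; (−1)^{2·1·8}·(-1)^1·(-1)^2 = -1.
v=3: a=3^7·(≡2), b=3^8·(≡1) mod 3; (2|3)=-1, (1|3)=+1; (−1)^{7·8·1}·(-1)^8·(+1)^7 = +1.
v=5: a=5^-4·(≡2), b=5^-2·(≡3) mod 5; (2|5)=-1, (3|5)=-1; (−1)^{-4·-2·2}·(-1)^-2·(-1)^-4 = +1.
v=∞: -3 < 0 and -92378 < 0  ⇒  (a,b)_∞ = -1.
(-3, -92378 / ℚ) ramifies at {2, 11, 17, ∞}: a division algebra.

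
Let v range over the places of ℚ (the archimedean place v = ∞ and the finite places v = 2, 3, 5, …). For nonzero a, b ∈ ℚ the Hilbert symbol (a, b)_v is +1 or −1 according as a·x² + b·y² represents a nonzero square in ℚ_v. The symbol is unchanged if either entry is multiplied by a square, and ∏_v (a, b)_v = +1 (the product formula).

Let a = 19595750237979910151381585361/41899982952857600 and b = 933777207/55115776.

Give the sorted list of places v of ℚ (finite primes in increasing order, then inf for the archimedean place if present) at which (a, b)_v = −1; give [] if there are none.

[3, 11]

Mod squares: a ≡ 25143261, b ≡ 2967. Check v ∈ {∞, 2, 3, 5, 7, 11, 13, 17, 23, 29, 43, 47}.
v=5: a=5^-2·(≡4), b=5^0·(≡2) mod 5; (4|5)=+1, (2|5)=-1; (−1)^{-2·0·2}·(+1)^0·(-1)^-2 = +1.
v=7: a=7^2·(≡3), b=7^0·(≡3) mod 7; (3|7)=-1, (3|7)=-1; (−1)^{2·0·3}·(-1)^0·(-1)^2 = +1.
v=∞: 25143261 > 0 and 2967 > 0  ⇒  (a,b)_∞ = +1.
v=3: a=3^7·(≡2), b=3^3·(≡2) mod 3; (2|3)=-1, (2|3)=-1; (−1)^{7·3·1}·(-1)^3·(-1)^7 = -1.
v=47: a=47^1·(≡7), b=47^0·(≡37) mod 47; (7|47)=+1, (37|47)=+1; (−1)^{1·0·23}·(+1)^0·(+1)^1 = +1.
v=43: a=43^3·(≡36), b=43^1·(≡19) mod 43; (36|43)=+1, (19|43)=-1; (−1)^{3·1·21}·(+1)^1·(-1)^3 = +1.
v=17: a=17^4·(≡3), b=17^2·(≡16) mod 17; (3|17)=-1, (16|17)=+1; (−1)^{4·2·8}·(-1)^2·(+1)^4 = +1.
v=13: a=13^1·(≡3), b=13^0·(≡12) mod 13; (3|13)=+1, (12|13)=+1; (−1)^{1·0·6}·(+1)^0·(+1)^1 = +1.
v=23: a=23^4·(≡13), b=23^1·(≡15) mod 23; (13|23)=+1, (15|23)=-1; (−1)^{4·1·11}·(+1)^1·(-1)^4 = +1.
v=2: v_2(a)=-36, v_2(b)=-16; units ≡ 5, 7 (mod 8); ε·ε+αω+βω = 0·1+-36·0+-16·1 ≡ 0  ⇒  (a,b)_2 = +1.
v=11: a=11^5·(≡10), b=11^2·(≡7) mod 11; (10|11)=-1, (7|11)=-1; (−1)^{5·2·5}·(-1)^2·(-1)^5 = -1.
v=29: a=29^-3·(≡1), b=29^-2·(≡7) mod 29; (1|29)=+1, (7|29)=+1; (−1)^{-3·-2·14}·(+1)^-2·(+1)^-3 = +1.
Ram(25143261, 2967) = {3, 11}; no ℚ_3-point on the conic.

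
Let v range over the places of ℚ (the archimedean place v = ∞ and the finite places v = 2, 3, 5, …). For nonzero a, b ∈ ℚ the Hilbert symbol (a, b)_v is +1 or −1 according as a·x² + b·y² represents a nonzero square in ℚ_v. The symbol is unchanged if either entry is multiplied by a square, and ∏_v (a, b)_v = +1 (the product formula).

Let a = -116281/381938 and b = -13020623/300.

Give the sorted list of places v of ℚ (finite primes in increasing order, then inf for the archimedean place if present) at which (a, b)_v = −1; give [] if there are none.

[29, inf]

(a, b) ≡ (-2, -16269) mod (ℚ^×)²; places V = {2, 3, 5, 7, 11, 17, 19, 23, 29, 31, ∞}.
(a,b)_7: α=0, u≡6; β=4, v≡5 (mod 7); (6|7)=-1, (5|7)=-1; sign (−1)^0·-1^4·-1^0 = +1.
(a,b)_11: α=2, u≡1; β=1, v≡2 (mod 11); (1|11)=+1, (2|11)=-1; sign (−1)^0·+1^1·-1^2 = +1.
(a,b)_31: α=2, u≡26; β=0, v≡22 (mod 31); (26|31)=-1, (22|31)=-1; sign (−1)^0·-1^0·-1^2 = +1.
(a,b)_29: α=0, u≡12; β=1, v≡2 (mod 29); (12|29)=-1, (2|29)=-1; sign (−1)^0·-1^1·-1^0 = -1.
(a,b)_∞: sgn(-2)=−, sgn(-16269)=−, so -1.
(a,b)_19: α=-2, u≡16; β=0, v≡14 (mod 19); (16|19)=+1, (14|19)=-1; sign (−1)^0·+1^0·-1^-2 = +1.
(a,b)_2: α=-1, β=-2; u≡7, v≡3 (mod 8); ε(u)ε(v)=1·1, αω(v)=-1·1, βω(u)=-2·0; sum ≡ 0  ⇒  +1.
(a,b)_17: α=0, u≡1; β=1, v≡3 (mod 17); (1|17)=+1, (3|17)=-1; sign (−1)^0·+1^1·-1^0 = +1.
(a,b)_5: α=0, u≡3; β=-2, v≡1 (mod 5); (3|5)=-1, (1|5)=+1; sign (−1)^0·-1^-2·+1^0 = +1.
(a,b)_23: α=-2, u≡11; β=0, v≡22 (mod 23); (11|23)=-1, (22|23)=-1; sign (−1)^0·-1^0·-1^-2 = +1.
(a,b)_3: α=0, u≡1; β=-1, v≡1 (mod 3); (1|3)=+1, (1|3)=+1; sign (−1)^0·+1^-1·+1^0 = +1.
(-2, -16269 / ℚ) ramifies at {29, ∞}: a division algebra.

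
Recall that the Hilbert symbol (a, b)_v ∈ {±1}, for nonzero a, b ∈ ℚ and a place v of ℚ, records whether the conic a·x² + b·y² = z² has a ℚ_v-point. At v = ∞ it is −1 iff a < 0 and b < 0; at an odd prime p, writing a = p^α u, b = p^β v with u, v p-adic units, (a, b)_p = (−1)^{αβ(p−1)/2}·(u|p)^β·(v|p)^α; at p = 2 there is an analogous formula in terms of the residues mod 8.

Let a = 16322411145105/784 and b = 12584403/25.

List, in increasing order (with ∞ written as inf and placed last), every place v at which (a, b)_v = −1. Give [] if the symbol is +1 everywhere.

Mod squares: a ≡ 45305, b ≡ 155363. Check v ∈ {∞, 2, 3, 5, 7, 13, 17, 19, 37, 41}.
v=5: a=5^1·(≡4), b=5^-2·(≡3) mod 5; (4|5)=+1, (3|5)=-1; (−1)^{1·-2·2}·(+1)^-2·(-1)^1 = -1.
v=7: a=7^-2·(≡1), b=7^0·(≡5) mod 7; (1|7)=+1, (5|7)=-1; (−1)^{-2·0·3}·(+1)^0·(-1)^-2 = +1.
v=13: a=13^1·(≡10), b=13^1·(≡1) mod 13; (10|13)=+1, (1|13)=+1; (−1)^{1·1·6}·(+1)^1·(+1)^1 = +1.
v=3: a=3^6·(≡2), b=3^4·(≡2) mod 3; (2|3)=-1, (2|3)=-1; (−1)^{6·4·1}·(-1)^4·(-1)^6 = +1.
v=37: a=37^2·(≡29), b=37^1·(≡8) mod 37; (29|37)=-1, (8|37)=-1; (−1)^{2·1·18}·(-1)^1·(-1)^2 = -1.
v=∞: 45305 > 0 and 155363 > 0  ⇒  (a,b)_∞ = +1.
v=2: v_2(a)=-4, v_2(b)=0; units ≡ 1, 3 (mod 8); ε·ε+αω+βω = 0·1+-4·1+0·0 ≡ 0  ⇒  (a,b)_2 = +1.
v=19: a=19^2·(≡5), b=19^1·(≡9) mod 19; (5|19)=+1, (9|19)=+1; (−1)^{2·1·9}·(+1)^1·(+1)^2 = +1.
v=17: a=17^1·(≡8), b=17^1·(≡12) mod 17; (8|17)=+1, (12|17)=-1; (−1)^{1·1·8}·(+1)^1·(-1)^1 = -1.
v=41: a=41^1·(≡23), b=41^0·(≡6) mod 41; (23|41)=+1, (6|41)=-1; (−1)^{1·0·20}·(+1)^0·(-1)^1 = -1.
Ram(45305, 155363) = {5, 17, 37, 41}; no ℚ_5-point on the conic.

[5, 17, 37, 41]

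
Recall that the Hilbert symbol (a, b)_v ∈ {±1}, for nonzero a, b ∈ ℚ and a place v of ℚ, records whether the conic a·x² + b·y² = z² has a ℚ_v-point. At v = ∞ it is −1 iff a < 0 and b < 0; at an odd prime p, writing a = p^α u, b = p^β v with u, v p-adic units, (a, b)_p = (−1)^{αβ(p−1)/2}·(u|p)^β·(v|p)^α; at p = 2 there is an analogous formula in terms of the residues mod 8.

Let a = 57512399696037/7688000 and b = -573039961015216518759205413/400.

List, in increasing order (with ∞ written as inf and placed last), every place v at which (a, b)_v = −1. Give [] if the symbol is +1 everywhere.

(a, b) ≡ (36465, -7293) mod (ℚ^×)²; places V = {2, 3, 5, 11, 13, 17, 23, 31, ∞}.
(a,b)_17: α=1, u≡3; β=3, v≡15 (mod 17); (3|17)=-1, (15|17)=+1; sign (−1)^0·-1^3·+1^1 = -1.
(a,b)_5: α=-3, u≡3; β=-2, v≡2 (mod 5); (3|5)=-1, (2|5)=-1; sign (−1)^0·-1^-2·-1^-3 = -1.
(a,b)_13: α=3, u≡9; β=5, v≡8 (mod 13); (9|13)=+1, (8|13)=-1; sign (−1)^0·+1^5·-1^3 = -1.
(a,b)_31: α=-2, u≡18; β=0, v≡12 (mod 31); (18|31)=+1, (12|31)=-1; sign (−1)^0·+1^0·-1^-2 = +1.
(a,b)_23: α=2, u≡17; β=6, v≡7 (mod 23); (17|23)=-1, (7|23)=-1; sign (−1)^0·-1^6·-1^2 = +1.
(a,b)_3: α=7, u≡2; β=13, v≡2 (mod 3); (2|3)=-1, (2|3)=-1; sign (−1)^1·-1^13·-1^7 = -1.
(a,b)_2: α=-6, β=-4; u≡1, v≡3 (mod 8); ε(u)ε(v)=0·1, αω(v)=-6·1, βω(u)=-4·0; sum ≡ 0  ⇒  +1.
(a,b)_11: α=3, u≡3; β=3, v≡6 (mod 11); (3|11)=+1, (6|11)=-1; sign (−1)^1·+1^3·-1^3 = +1.
(a,b)_∞: sgn(36465)=+, sgn(-7293)=−, so +1.
Ram(36465, -7293) = {3, 5, 13, 17}; no ℚ_3-point on the conic.

[3, 5, 13, 17]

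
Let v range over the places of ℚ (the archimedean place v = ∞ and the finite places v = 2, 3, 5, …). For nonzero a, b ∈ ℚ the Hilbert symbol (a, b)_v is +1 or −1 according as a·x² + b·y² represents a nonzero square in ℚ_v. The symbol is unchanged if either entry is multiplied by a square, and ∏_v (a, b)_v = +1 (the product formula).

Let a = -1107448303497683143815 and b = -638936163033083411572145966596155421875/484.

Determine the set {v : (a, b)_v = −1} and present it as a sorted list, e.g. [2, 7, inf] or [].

[5, 7, 13, 19, 37, inf]

(a, b) ≡ (-3476335, -1983163) mod (ℚ^×)²; places V = {2, 3, 5, 7, 11, 13, 19, 23, 31, 37, 43, ∞}.
(a,b)_11: α=0, u≡6; β=-2, v≡9 (mod 11); (6|11)=-1, (9|11)=+1; sign (−1)^0·-1^-2·+1^0 = +1.
(a,b)_2: α=0, β=-2; u≡1, v≡5 (mod 8); ε(u)ε(v)=0·0, αω(v)=0·1, βω(u)=-2·0; sum ≡ 0  ⇒  +1.
(a,b)_23: α=1, u≡10; β=2, v≡3 (mod 23); (10|23)=-1, (3|23)=+1; sign (−1)^0·-1^2·+1^1 = +1.
(a,b)_∞: sgn(-3476335)=−, sgn(-1983163)=−, so -1.
(a,b)_31: α=2, u≡25; β=3, v≡15 (mod 31); (25|31)=+1, (15|31)=-1; sign (−1)^0·+1^3·-1^2 = +1.
(a,b)_13: α=2, u≡7; β=3, v≡10 (mod 13); (7|13)=-1, (10|13)=+1; sign (−1)^0·-1^3·+1^2 = -1.
(a,b)_7: α=2, u≡3; β=1, v≡1 (mod 7); (3|7)=-1, (1|7)=+1; sign (−1)^0·-1^1·+1^2 = -1.
(a,b)_5: α=1, u≡2; β=6, v≡2 (mod 5); (2|5)=-1, (2|5)=-1; sign (−1)^0·-1^6·-1^1 = -1.
(a,b)_19: α=3, u≡11; β=5, v≡16 (mod 19); (11|19)=+1, (16|19)=+1; sign (−1)^1·+1^5·+1^3 = -1.
(a,b)_43: α=1, u≡10; β=2, v≡9 (mod 43); (10|43)=+1, (9|43)=+1; sign (−1)^0·+1^2·+1^1 = +1.
(a,b)_3: α=4, u≡2; β=12, v≡2 (mod 3); (2|3)=-1, (2|3)=-1; sign (−1)^0·-1^12·-1^4 = +1.
(a,b)_37: α=3, u≡1; β=5, v≡2 (mod 37); (1|37)=+1, (2|37)=-1; sign (−1)^0·+1^5·-1^3 = -1.
Ram(-3476335, -1983163) = {5, 7, 13, 19, 37, ∞}; no ℚ_5-point on the conic.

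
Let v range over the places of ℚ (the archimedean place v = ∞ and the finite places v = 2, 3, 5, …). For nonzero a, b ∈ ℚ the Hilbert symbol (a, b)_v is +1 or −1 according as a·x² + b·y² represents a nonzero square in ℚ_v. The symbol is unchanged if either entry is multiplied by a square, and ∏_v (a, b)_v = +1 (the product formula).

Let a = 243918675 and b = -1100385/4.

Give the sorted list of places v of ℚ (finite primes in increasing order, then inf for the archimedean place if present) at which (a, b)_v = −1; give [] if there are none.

[2, 3, 5, 13]

(a, b) ≡ (3003, -13585) mod (ℚ^×)²; places V = {2, 3, 5, 7, 11, 13, 19, ∞}.
(a,b)_3: α=3, u≡2; β=4, v≡2 (mod 3); (2|3)=-1, (2|3)=-1; sign (−1)^0·-1^4·-1^3 = -1.
(a,b)_13: α=1, u≡10; β=1, v≡6 (mod 13); (10|13)=+1, (6|13)=-1; sign (−1)^0·+1^1·-1^1 = -1.
(a,b)_19: α=2, u≡16; β=1, v≡4 (mod 19); (16|19)=+1, (4|19)=+1; sign (−1)^0·+1^1·+1^2 = +1.
(a,b)_11: α=1, u≡9; β=1, v≡8 (mod 11); (9|11)=+1, (8|11)=-1; sign (−1)^1·+1^1·-1^1 = +1.
(a,b)_∞: sgn(3003)=+, sgn(-13585)=−, so +1.
(a,b)_5: α=2, u≡2; β=1, v≡2 (mod 5); (2|5)=-1, (2|5)=-1; sign (−1)^0·-1^1·-1^2 = -1.
(a,b)_2: α=0, β=-2; u≡3, v≡7 (mod 8); ε(u)ε(v)=1·1, αω(v)=0·0, βω(u)=-2·1; sum ≡ 1  ⇒  -1.
(a,b)_7: α=1, u≡1; β=0, v≡2 (mod 7); (1|7)=+1, (2|7)=+1; sign (−1)^0·+1^0·+1^1 = +1.
Ram(3003, -13585) = {2, 3, 5, 13}; no ℚ_2-point on the conic.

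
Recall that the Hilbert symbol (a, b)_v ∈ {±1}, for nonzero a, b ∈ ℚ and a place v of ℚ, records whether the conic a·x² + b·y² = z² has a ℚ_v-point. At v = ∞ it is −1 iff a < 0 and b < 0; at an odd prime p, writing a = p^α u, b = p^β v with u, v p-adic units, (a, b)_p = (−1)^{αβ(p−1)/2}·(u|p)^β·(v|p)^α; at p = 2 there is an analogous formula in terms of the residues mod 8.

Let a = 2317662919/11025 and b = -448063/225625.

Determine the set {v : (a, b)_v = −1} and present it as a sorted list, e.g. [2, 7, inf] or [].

Mod squares: a ≡ 8671, b ≡ -7. Check v ∈ {∞, 2, 3, 5, 7, 11, 13, 19, 23, 29, 47}.
v=23: a=23^1·(≡1), b=23^2·(≡13) mod 23; (1|23)=+1, (13|23)=+1; (−1)^{1·2·11}·(+1)^2·(+1)^1 = +1.
v=19: a=19^0·(≡11), b=19^-2·(≡12) mod 19; (11|19)=+1, (12|19)=-1; (−1)^{0·-2·9}·(+1)^-2·(-1)^0 = +1.
v=47: a=47^2·(≡23), b=47^0·(≡39) mod 47; (23|47)=-1, (39|47)=-1; (−1)^{2·0·23}·(-1)^0·(-1)^2 = +1.
v=11: a=11^2·(≡9), b=11^2·(≡1) mod 11; (9|11)=+1, (1|11)=+1; (−1)^{2·2·5}·(+1)^2·(+1)^2 = +1.
v=2: v_2(a)=0, v_2(b)=0; units ≡ 7, 1 (mod 8); ε·ε+αω+βω = 1·0+0·0+0·0 ≡ 0  ⇒  (a,b)_2 = +1.
v=7: a=7^-2·(≡5), b=7^1·(≡6) mod 7; (5|7)=-1, (6|7)=-1; (−1)^{-2·1·3}·(-1)^1·(-1)^-2 = -1.
v=5: a=5^-2·(≡4), b=5^-4·(≡2) mod 5; (4|5)=+1, (2|5)=-1; (−1)^{-2·-4·2}·(+1)^-4·(-1)^-2 = +1.
v=∞: 8671 > 0 and -7 < 0  ⇒  (a,b)_∞ = +1.
v=29: a=29^1·(≡16), b=29^0·(≡9) mod 29; (16|29)=+1, (9|29)=+1; (−1)^{1·0·14}·(+1)^0·(+1)^1 = +1.
v=13: a=13^1·(≡10), b=13^0·(≡6) mod 13; (10|13)=+1, (6|13)=-1; (−1)^{1·0·6}·(+1)^0·(-1)^1 = -1.
v=3: a=3^-2·(≡1), b=3^0·(≡2) mod 3; (1|3)=+1, (2|3)=-1; (−1)^{-2·0·1}·(+1)^0·(-1)^-2 = +1.
Ram(8671, -7) = {7, 13}; no ℚ_7-point on the conic.

[7, 13]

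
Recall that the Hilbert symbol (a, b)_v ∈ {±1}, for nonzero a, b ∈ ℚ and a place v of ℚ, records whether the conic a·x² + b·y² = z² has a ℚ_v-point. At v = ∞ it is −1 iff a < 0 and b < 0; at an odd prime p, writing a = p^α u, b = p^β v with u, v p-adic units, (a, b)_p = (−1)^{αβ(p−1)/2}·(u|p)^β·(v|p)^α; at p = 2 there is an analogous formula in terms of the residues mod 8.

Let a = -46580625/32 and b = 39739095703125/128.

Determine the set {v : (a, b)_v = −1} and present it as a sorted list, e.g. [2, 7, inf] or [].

(a, b) ≡ (-2, 2730) mod (ℚ^×)²; places V = {2, 3, 5, 7, 13, ∞}.
(a,b)_7: α=2, u≡6; β=3, v≡3 (mod 7); (6|7)=-1, (3|7)=-1; sign (−1)^0·-1^3·-1^2 = -1.
(a,b)_13: α=2, u≡11; β=3, v≡7 (mod 13); (11|13)=-1, (7|13)=-1; sign (−1)^0·-1^3·-1^2 = -1.
(a,b)_3: α=2, u≡1; β=3, v≡1 (mod 3); (1|3)=+1, (1|3)=+1; sign (−1)^0·+1^3·+1^2 = +1.
(a,b)_5: α=4, u≡3; β=9, v≡4 (mod 5); (3|5)=-1, (4|5)=+1; sign (−1)^0·-1^9·+1^4 = -1.
(a,b)_∞: sgn(-2)=−, sgn(2730)=+, so +1.
(a,b)_2: α=-5, β=-7; u≡7, v≡5 (mod 8); ε(u)ε(v)=1·0, αω(v)=-5·1, βω(u)=-7·0; sum ≡ 1  ⇒  -1.
|Ram(-2, 2730)| = 4, even; anisotropic at {2, 5, 7, 13}.

[2, 5, 7, 13]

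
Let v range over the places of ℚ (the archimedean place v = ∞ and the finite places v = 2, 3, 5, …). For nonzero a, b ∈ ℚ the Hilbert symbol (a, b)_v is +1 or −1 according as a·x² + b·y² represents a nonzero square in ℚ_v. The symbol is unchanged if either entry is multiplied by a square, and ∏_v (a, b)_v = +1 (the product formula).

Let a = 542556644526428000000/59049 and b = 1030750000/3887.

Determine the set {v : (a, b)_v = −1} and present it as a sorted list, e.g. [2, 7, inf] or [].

Mod squares: a ≡ 23, b ≡ 94829. Check v ∈ {∞, 2, 3, 5, 7, 13, 19, 23, 31}.
v=13: a=13^0·(≡4), b=13^-2·(≡2) mod 13; (4|13)=+1, (2|13)=-1; (−1)^{0·-2·6}·(+1)^-2·(-1)^0 = +1.
v=19: a=19^4·(≡11), b=19^1·(≡2) mod 19; (11|19)=+1, (2|19)=-1; (−1)^{4·1·9}·(+1)^1·(-1)^4 = +1.
v=3: a=3^-10·(≡2), b=3^0·(≡2) mod 3; (2|3)=-1, (2|3)=-1; (−1)^{-10·0·1}·(-1)^0·(-1)^-10 = +1.
v=2: v_2(a)=8, v_2(b)=4; units ≡ 7, 5 (mod 8); ε·ε+αω+βω = 1·0+8·1+4·0 ≡ 0  ⇒  (a,b)_2 = +1.
v=∞: 23 > 0 and 94829 > 0  ⇒  (a,b)_∞ = +1.
v=7: a=7^2·(≡2), b=7^1·(≡1) mod 7; (2|7)=+1, (1|7)=+1; (−1)^{2·1·3}·(+1)^1·(+1)^2 = +1.
v=5: a=5^6·(≡3), b=5^6·(≡4) mod 5; (3|5)=-1, (4|5)=+1; (−1)^{6·6·2}·(-1)^6·(+1)^6 = +1.
v=23: a=23^1·(≡8), b=23^-1·(≡4) mod 23; (8|23)=+1, (4|23)=+1; (−1)^{1·-1·11}·(+1)^-1·(+1)^1 = -1.
v=31: a=31^4·(≡13), b=31^1·(≡12) mod 31; (13|31)=-1, (12|31)=-1; (−1)^{4·1·15}·(-1)^1·(-1)^4 = -1.
(23, 94829 / ℚ) ramifies at {23, 31}: a division algebra.

[23, 31]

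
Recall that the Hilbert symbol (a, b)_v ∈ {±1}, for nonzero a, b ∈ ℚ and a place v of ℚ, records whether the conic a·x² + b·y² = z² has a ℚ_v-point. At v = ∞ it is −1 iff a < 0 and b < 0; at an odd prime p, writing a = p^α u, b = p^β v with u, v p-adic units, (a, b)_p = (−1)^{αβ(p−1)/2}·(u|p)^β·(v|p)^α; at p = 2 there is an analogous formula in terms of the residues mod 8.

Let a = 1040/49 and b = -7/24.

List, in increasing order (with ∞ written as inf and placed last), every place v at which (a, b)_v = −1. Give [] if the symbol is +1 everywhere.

Mod squares: a ≡ 65, b ≡ -42. Check v ∈ {∞, 2, 3, 5, 7, 13}.
v=7: a=7^-2·(≡4), b=7^1·(≡2) mod 7; (4|7)=+1, (2|7)=+1; (−1)^{-2·1·3}·(+1)^1·(+1)^-2 = +1.
v=13: a=13^1·(≡8), b=13^0·(≡10) mod 13; (8|13)=-1, (10|13)=+1; (−1)^{1·0·6}·(-1)^0·(+1)^1 = +1.
v=3: a=3^0·(≡2), b=3^-1·(≡1) mod 3; (2|3)=-1, (1|3)=+1; (−1)^{0·-1·1}·(-1)^-1·(+1)^0 = -1.
v=5: a=5^1·(≡2), b=5^0·(≡2) mod 5; (2|5)=-1, (2|5)=-1; (−1)^{1·0·2}·(-1)^0·(-1)^1 = -1.
v=∞: 65 > 0 and -42 < 0  ⇒  (a,b)_∞ = +1.
v=2: v_2(a)=4, v_2(b)=-3; units ≡ 1, 3 (mod 8); ε·ε+αω+βω = 0·1+4·1+-3·0 ≡ 0  ⇒  (a,b)_2 = +1.
Ram(65, -42) = {3, 5}; no ℚ_3-point on the conic.

[3, 5]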